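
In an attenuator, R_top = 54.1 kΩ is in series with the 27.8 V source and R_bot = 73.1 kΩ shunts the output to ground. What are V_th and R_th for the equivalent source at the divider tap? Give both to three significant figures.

V_th = 16.0 V, R_th = 31.1 kΩ

V_th is the open-circuit tap voltage: 27.8 × 73.1/(54.1 + 73.1) = 16.0 V.
With the supply zeroed, R_top and R_bot appear in parallel from the tap: R_th = R_top‖R_bot = (54.1 × 73.1)/127.2 = 31.1 kΩ.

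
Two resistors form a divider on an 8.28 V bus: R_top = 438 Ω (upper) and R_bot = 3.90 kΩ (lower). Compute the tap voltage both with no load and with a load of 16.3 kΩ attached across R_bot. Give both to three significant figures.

Open-circuit: V = 8.28 × 3900/(438 + 3900) = 7.44 V.
With the load, R_bot becomes R_bot‖R_L = 3147 Ω, so V = 8.28 × 3147/3585 = 7.27 V.

Unloaded: 7.44 V; loaded: 7.27 V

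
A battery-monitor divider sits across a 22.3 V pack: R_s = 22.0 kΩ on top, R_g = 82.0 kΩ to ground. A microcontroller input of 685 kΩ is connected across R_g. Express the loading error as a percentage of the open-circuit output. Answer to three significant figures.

2.47 %

The divider's output (Thévenin) resistance is R_s‖R_g = 17.35 kΩ.
Fractional drop under load = R_th/(R_th + R_L) = 17.35 / (17.35 + 685) = 0.02470.
So the output falls by 2.47 %.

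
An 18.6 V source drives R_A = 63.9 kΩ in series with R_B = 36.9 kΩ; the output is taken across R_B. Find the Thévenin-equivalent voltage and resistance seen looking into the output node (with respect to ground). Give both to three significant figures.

V_th = 6.81 V, R_th = 23.4 kΩ

V_th is the open-circuit tap voltage: 18.6 × 36.9/(63.9 + 36.9) = 6.81 V.
With the supply zeroed, R_A and R_B appear in parallel from the tap: R_th = R_A‖R_B = (63.9 × 36.9)/100.8 = 23.4 kΩ.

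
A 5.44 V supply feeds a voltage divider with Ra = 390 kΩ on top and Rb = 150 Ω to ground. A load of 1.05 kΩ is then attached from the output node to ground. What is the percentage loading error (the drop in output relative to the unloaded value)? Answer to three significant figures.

12.5 %

Unloaded V = 5.44 × 150/390200 = 0.0020915 V.
Loaded: Rb‖R_L = 131.2 Ω, giving V = 5.44 × 131.2/390100 = 0.0018302 V.
Drop = (0.0020915 − 0.0018302) / 0.0020915 = 12.5 %.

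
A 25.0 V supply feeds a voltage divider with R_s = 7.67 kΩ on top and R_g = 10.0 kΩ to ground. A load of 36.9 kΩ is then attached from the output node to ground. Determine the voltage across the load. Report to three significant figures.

The load sits in parallel with R_g: R_g‖R_L = (10.0 × 36.9) / (10.0 + 36.9) = 7.868 kΩ.
V_out = 25.0 × 7.868 / (7.67 + 7.868) = 25.0 × 7.868/15.54 = 12.7 V.
(Unloaded it would have been 14.1 V.)

V_out ≈ 12.7 V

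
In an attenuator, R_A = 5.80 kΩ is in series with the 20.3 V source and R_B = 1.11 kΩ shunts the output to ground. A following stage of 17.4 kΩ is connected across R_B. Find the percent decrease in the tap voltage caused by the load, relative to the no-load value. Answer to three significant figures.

5.08 %

The divider's output (Thévenin) resistance is R_A‖R_B = 0.9317 kΩ.
Fractional drop under load = R_th/(R_th + R_L) = 0.9317 / (0.9317 + 17.4) = 0.05082.
So the output falls by 5.08 %.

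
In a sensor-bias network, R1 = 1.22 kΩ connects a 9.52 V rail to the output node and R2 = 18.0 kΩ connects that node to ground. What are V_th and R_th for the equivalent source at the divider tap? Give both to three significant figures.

V_th = 8.92 V, R_th = 1.14 kΩ

V_th is the open-circuit tap voltage: 9.52 × 18.0/(1.22 + 18.0) = 8.92 V.
With the supply zeroed, R1 and R2 appear in parallel from the tap: R_th = R1‖R2 = (1.22 × 18.0)/19.22 = 1.14 kΩ.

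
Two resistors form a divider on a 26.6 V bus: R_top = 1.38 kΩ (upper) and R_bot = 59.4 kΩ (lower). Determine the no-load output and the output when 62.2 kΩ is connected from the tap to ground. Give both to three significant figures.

Open-circuit: V = 26.6 × 59.4/(1.38 + 59.4) = 26.0 V.
With the load, R_bot becomes R_bot‖R_L = 30.38 kΩ, so V = 26.6 × 30.38/31.76 = 25.4 V.

Unloaded: 26.0 V; loaded: 25.4 V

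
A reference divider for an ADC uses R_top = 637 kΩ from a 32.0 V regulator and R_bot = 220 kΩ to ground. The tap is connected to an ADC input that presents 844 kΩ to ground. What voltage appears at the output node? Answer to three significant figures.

V_out ≈ 6.88 V

The load sits in parallel with R_bot: R_bot‖R_L = (220 × 844) / (220 + 844) = 174.5 kΩ.
V_out = 32.0 × 174.5 / (637 + 174.5) = 32.0 × 174.5/811.5 = 6.88 V.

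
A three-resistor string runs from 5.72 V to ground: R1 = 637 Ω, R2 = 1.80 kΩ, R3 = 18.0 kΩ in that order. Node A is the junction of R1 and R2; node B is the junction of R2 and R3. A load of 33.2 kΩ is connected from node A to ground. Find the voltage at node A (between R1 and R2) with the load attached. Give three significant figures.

Below node A the series string R2+R3 = 19800 Ω sits in parallel with the 33200 Ω load: 12400 Ω.
V_A = 5.72 × 12400/(637 + 12400) = 5.44 V.

V ≈ 5.44 V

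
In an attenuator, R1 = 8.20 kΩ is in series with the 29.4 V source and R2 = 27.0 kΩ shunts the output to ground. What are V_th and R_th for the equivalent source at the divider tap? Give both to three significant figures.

V_th is the open-circuit tap voltage: 29.4 × 27.0/(8.20 + 27.0) = 22.6 V.
With the supply zeroed, R1 and R2 appear in parallel from the tap: R_th = R1‖R2 = (8.20 × 27.0)/35.20 = 6.29 kΩ.

V_th = 22.6 V, R_th = 6.29 kΩ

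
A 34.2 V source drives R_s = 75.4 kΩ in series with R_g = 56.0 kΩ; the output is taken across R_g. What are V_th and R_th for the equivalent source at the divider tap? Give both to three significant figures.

V_th = 14.6 V, R_th = 32.1 kΩ

V_th is the open-circuit tap voltage: 34.2 × 56.0/(75.4 + 56.0) = 14.6 V.
With the supply zeroed, R_s and R_g appear in parallel from the tap: R_th = R_s‖R_g = (75.4 × 56.0)/131.4 = 32.1 kΩ.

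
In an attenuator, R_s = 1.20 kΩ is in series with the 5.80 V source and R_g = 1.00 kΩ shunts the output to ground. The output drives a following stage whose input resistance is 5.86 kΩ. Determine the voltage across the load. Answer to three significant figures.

V_out ≈ 2.41 V

The load sits in parallel with R_g: R_g‖R_L = (1.00 × 5.86) / (1.00 + 5.86) = 0.8542 kΩ.
V_out = 5.80 × 0.8542 / (1.20 + 0.8542) = 5.80 × 0.8542/2.054 = 2.41 V.
(Unloaded it would have been 2.64 V.)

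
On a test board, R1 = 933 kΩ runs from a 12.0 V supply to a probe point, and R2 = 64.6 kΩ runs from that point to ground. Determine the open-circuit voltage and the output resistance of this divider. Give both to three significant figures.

V_th is the open-circuit tap voltage: 12.0 × 64.6/(933 + 64.6) = 0.777 V.
With the supply zeroed, R1 and R2 appear in parallel from the tap: R_th = R1‖R2 = (933 × 64.6)/997.6 = 60.4 kΩ.

V_th = 0.777 V, R_th = 60.4 kΩ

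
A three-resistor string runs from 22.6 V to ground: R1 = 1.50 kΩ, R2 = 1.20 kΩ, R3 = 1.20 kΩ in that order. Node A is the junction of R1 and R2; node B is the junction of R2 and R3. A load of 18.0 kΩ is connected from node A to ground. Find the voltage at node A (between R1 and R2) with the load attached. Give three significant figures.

V ≈ 13.2 V

Below node A the series string R2+R3 = 2.400 kΩ sits in parallel with the 18.0 kΩ load: 2.118 kΩ.
V_A = 22.6 × 2.118/(1.50 + 2.118) = 13.2 V.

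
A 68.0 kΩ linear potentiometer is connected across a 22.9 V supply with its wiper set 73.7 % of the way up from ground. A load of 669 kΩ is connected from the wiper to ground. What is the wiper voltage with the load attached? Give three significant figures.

V ≈ 16.6 V

The wiper splits the pot into (1−α)R = 17.88 kΩ above and αR = 50.12 kΩ below.
Lower section ‖ load = 46.62 kΩ.
V_wiper = 22.9 × 46.62/(17.88 + 46.62) = 16.6 V.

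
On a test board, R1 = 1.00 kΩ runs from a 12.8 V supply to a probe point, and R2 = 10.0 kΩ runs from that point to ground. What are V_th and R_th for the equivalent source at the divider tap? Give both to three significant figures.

V_th = 11.6 V, R_th = 909 Ω

V_th is the open-circuit tap voltage: 12.8 × 10.0/(1.00 + 10.0) = 11.6 V.
With the supply zeroed, R1 and R2 appear in parallel from the tap: R_th = R1‖R2 = (1.00 × 10.0)/11.00 = 909 Ω.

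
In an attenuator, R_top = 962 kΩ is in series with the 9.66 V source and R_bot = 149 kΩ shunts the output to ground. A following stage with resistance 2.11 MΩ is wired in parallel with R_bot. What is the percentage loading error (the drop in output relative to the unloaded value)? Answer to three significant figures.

5.76 %

The divider's output (Thévenin) resistance is R_top‖R_bot = 129.0 kΩ.
Fractional drop under load = R_th/(R_th + R_L) = 129.0 / (129.0 + 2110) = 0.05762.
So the output falls by 5.76 %.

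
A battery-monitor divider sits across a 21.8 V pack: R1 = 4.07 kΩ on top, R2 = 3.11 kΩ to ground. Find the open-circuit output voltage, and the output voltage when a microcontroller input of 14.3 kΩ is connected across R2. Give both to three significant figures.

Open-circuit: V = 21.8 × 3.11/(4.07 + 3.11) = 9.44 V.
With the load, R2 becomes R2‖R_L = 2.554 kΩ, so V = 21.8 × 2.554/6.624 = 8.41 V.

Unloaded: 9.44 V; loaded: 8.41 V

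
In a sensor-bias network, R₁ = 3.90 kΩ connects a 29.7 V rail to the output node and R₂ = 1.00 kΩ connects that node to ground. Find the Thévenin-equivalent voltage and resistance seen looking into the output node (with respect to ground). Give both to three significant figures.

V_th = 6.06 V, R_th = 796 Ω

V_th is the open-circuit tap voltage: 29.7 × 1.00/(3.90 + 1.00) = 6.06 V.
With the supply zeroed, R₁ and R₂ appear in parallel from the tap: R_th = R₁‖R₂ = (3.90 × 1.00)/4.900 = 796 Ω.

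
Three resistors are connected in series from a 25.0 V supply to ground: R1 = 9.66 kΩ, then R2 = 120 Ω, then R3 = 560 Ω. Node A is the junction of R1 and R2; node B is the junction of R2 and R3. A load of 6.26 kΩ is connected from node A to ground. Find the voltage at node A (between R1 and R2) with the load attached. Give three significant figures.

Below node A the series string R2+R3 = 680.0 Ω sits in parallel with the 6260 Ω load: 613.4 Ω.
V_A = 25.0 × 613.4/(9660 + 613.4) = 1.49 V.

V ≈ 1.49 V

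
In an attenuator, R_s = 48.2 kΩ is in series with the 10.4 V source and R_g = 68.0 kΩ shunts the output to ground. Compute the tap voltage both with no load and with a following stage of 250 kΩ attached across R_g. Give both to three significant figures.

Open-circuit: V = 10.4 × 68.0/(48.2 + 68.0) = 6.09 V.
With the load, R_g becomes R_g‖R_L = 53.46 kΩ, so V = 10.4 × 53.46/101.7 = 5.47 V.

Unloaded: 6.09 V; loaded: 5.47 V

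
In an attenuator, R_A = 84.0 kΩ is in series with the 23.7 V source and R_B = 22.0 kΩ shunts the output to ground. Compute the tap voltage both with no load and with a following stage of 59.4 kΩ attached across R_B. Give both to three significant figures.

Unloaded: 4.92 V; loaded: 3.80 V

Open-circuit: V = 23.7 × 22.0/(84.0 + 22.0) = 4.92 V.
With the load, R_B becomes R_B‖R_L = 16.05 kΩ, so V = 23.7 × 16.05/100.1 = 3.80 V.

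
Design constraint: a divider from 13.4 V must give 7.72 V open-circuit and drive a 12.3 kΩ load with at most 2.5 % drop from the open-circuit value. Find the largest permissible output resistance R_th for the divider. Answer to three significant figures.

R_th ≤ 315 Ω

Loading drop = R_th/(R_th + R_L) ≤ 0.0250, so R_th ≤ R_L · ε/(1−ε) = 12.3 kΩ × 0.0250/0.9750 = 315 Ω.
(Any R1, R2 with R2/(R1+R2) = 0.576 and R1‖R2 ≤ 315 Ω will meet the spec.)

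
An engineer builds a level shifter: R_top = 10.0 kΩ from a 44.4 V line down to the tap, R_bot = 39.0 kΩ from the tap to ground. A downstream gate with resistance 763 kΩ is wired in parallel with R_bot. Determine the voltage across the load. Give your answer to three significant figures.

V_out ≈ 35.0 V

The load sits in parallel with R_bot: R_bot‖R_L = (39.0 × 763) / (39.0 + 763) = 37.10 kΩ.
V_out = 44.4 × 37.10 / (10.0 + 37.10) = 44.4 × 37.10/47.10 = 35.0 V.
(Unloaded it would have been 35.3 V.)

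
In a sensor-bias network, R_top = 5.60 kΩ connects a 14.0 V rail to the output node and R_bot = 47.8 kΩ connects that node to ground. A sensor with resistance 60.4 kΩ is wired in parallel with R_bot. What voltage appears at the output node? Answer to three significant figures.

The load sits in parallel with R_bot: R_bot‖R_L = (47.8 × 60.4) / (47.8 + 60.4) = 26.68 kΩ.
V_out = 14.0 × 26.68 / (5.60 + 26.68) = 14.0 × 26.68/32.28 = 11.6 V.

V_out ≈ 11.6 V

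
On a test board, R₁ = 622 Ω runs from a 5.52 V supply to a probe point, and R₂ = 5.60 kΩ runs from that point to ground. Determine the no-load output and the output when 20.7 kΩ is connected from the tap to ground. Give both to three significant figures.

Open-circuit: V = 5.52 × 5600/(622 + 5600) = 4.97 V.
With the load, R₂ becomes R₂‖R_L = 4408 Ω, so V = 5.52 × 4408/5030 = 4.84 V.

Unloaded: 4.97 V; loaded: 4.84 V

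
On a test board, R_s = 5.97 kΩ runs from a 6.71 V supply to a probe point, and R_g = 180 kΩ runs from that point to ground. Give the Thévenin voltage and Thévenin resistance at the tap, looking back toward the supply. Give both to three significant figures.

V_th = 6.49 V, R_th = 5.78 kΩ

V_th is the open-circuit tap voltage: 6.71 × 180/(5.97 + 180) = 6.49 V.
With the supply zeroed, R_s and R_g appear in parallel from the tap: R_th = R_s‖R_g = (5.97 × 180)/186.0 = 5.78 kΩ.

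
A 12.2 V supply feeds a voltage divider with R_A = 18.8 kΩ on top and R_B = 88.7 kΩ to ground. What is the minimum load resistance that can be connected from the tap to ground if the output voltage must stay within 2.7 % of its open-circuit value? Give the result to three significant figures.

R_L(min) ≈ 559 kΩ

Output resistance R_th = R_A‖R_B = (18.8 × 88.7)/107.5 = 15.51 kΩ.
The fractional drop is R_th/(R_th + R_L); requiring this ≤ 0.0270 gives R_L ≥ R_th(1/0.0270 − 1) = 15.51 × 36.04 = 559 kΩ.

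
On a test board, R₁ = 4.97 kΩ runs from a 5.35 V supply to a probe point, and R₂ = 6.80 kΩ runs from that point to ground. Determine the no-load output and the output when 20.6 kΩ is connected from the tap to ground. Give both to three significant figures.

Unloaded: 3.09 V; loaded: 2.71 V

Open-circuit: V = 5.35 × 6.80/(4.97 + 6.80) = 3.09 V.
With the load, R₂ becomes R₂‖R_L = 5.112 kΩ, so V = 5.35 × 5.112/10.08 = 2.71 V.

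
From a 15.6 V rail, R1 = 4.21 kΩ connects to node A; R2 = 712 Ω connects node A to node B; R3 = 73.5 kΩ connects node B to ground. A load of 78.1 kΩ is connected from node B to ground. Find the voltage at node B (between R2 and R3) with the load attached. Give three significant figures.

At node B, R3 is in parallel with the load: R3‖R_L = 37870 Ω.
Below node A the resistance is R2 + (R3‖R_L) = 38580 Ω, so V_A = 15.6 × 38580/42790 = 14.07 V.
Then V_B = V_A × (R3‖R_L)/(R2 + R3‖R_L) = 14.07 × 37870/38580 = 13.8 V.

V ≈ 13.8 V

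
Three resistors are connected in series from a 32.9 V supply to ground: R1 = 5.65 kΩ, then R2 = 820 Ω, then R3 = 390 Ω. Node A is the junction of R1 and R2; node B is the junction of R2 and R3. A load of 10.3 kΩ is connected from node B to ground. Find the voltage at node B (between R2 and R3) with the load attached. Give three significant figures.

V ≈ 1.81 V

At node B, R3 is in parallel with the load: R3‖R_L = 375.8 Ω.
Below node A the resistance is R2 + (R3‖R_L) = 1196 Ω, so V_A = 32.9 × 1196/6846 = 5.747 V.
Then V_B = V_A × (R3‖R_L)/(R2 + R3‖R_L) = 5.747 × 375.8/1196 = 1.81 V.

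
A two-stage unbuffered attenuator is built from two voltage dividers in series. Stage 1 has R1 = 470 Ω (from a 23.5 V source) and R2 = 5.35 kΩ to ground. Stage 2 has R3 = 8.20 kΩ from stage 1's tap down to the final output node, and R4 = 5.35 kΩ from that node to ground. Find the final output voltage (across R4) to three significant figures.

Stage 2 presents R3+R4 = 13550 Ω as a load on stage 1's tap.
Stage 1's lower leg becomes R2‖(R3+R4) = 3836 Ω, so V_mid = 23.5 × 3836/4306 = 20.93 V.
Stage 2 is itself unloaded: V_out = V_mid × R4/(R3+R4) = 20.93 × 5350/13550 = 8.27 V.

V_out ≈ 8.27 V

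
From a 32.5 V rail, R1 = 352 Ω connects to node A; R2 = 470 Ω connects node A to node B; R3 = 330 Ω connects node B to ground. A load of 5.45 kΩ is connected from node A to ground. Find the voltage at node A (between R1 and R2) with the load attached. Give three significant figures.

Below node A the series string R2+R3 = 800.0 Ω sits in parallel with the 5450 Ω load: 697.6 Ω.
V_A = 32.5 × 697.6/(352 + 697.6) = 21.6 V.

V ≈ 21.6 V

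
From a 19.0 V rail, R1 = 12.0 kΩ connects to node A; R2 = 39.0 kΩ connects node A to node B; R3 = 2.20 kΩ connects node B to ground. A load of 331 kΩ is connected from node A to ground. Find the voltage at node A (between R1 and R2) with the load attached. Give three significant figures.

Below node A the series string R2+R3 = 41.20 kΩ sits in parallel with the 331 kΩ load: 36.64 kΩ.
V_A = 19.0 × 36.64/(12.0 + 36.64) = 14.3 V.

V ≈ 14.3 V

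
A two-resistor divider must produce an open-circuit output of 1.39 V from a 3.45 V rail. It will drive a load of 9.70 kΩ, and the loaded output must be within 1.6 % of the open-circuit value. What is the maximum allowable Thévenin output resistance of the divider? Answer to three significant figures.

Loading drop = R_th/(R_th + R_L) ≤ 0.0160, so R_th ≤ R_L · ε/(1−ε) = 9.70 kΩ × 0.0160/0.9840 = 158 Ω.
(Any R1, R2 with R2/(R1+R2) = 0.403 and R1‖R2 ≤ 158 Ω will meet the spec.)

R_th ≤ 158 Ω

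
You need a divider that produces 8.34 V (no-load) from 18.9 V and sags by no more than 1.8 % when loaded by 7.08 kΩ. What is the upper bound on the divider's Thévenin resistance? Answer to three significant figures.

Loading drop = R_th/(R_th + R_L) ≤ 0.0180, so R_th ≤ R_L · ε/(1−ε) = 7.08 kΩ × 0.0180/0.9820 = 130 Ω.

R_th ≤ 130 Ω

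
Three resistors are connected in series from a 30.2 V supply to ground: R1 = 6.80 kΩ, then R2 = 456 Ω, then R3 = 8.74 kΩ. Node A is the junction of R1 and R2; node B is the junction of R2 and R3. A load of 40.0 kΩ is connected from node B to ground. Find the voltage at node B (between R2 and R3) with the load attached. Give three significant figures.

V ≈ 15.0 V

At node B, R3 is in parallel with the load: R3‖R_L = 7173 Ω.
Below node A the resistance is R2 + (R3‖R_L) = 7629 Ω, so V_A = 30.2 × 7629/14430 = 15.97 V.
Then V_B = V_A × (R3‖R_L)/(R2 + R3‖R_L) = 15.97 × 7173/7629 = 15.0 V.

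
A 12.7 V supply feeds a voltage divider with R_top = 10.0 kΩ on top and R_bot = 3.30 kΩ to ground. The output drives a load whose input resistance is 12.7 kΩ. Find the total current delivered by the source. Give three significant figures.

R_bot‖R_L = 2.619 kΩ, so the source sees R_top + R_bot‖R_L = 12.62 kΩ.
I = 12.7 V / 12.62 kΩ = 1.01 mA.

I ≈ 1.01 mA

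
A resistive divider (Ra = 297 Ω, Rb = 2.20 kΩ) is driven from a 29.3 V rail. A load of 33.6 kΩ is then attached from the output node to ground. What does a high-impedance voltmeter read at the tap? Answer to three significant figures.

V_out ≈ 25.6 V

The load sits in parallel with Rb: Rb‖R_L = (2200 × 33600) / (2200 + 33600) = 2065 Ω.
V_out = 29.3 × 2065 / (297 + 2065) = 29.3 × 2065/2362 = 25.6 V.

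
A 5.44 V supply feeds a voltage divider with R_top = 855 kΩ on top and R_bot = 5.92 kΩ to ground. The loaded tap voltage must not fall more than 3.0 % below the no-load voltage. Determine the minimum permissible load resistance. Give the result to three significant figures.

R_L(min) ≈ 190 kΩ

Output resistance R_th = R_top‖R_bot = (855 × 5.92)/860.9 = 5.879 kΩ.
The fractional drop is R_th/(R_th + R_L); requiring this ≤ 0.0300 gives R_L ≥ R_th(1/0.0300 − 1) = 5.879 × 32.33 = 190 kΩ.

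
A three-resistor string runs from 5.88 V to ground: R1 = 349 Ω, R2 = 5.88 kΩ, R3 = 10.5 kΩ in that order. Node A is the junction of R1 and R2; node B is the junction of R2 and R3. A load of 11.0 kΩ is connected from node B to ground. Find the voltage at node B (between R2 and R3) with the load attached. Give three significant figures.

V ≈ 2.72 V

At node B, R3 is in parallel with the load: R3‖R_L = 5372 Ω.
Below node A the resistance is R2 + (R3‖R_L) = 11250 Ω, so V_A = 5.88 × 11250/11600 = 5.703 V.
Then V_B = V_A × (R3‖R_L)/(R2 + R3‖R_L) = 5.703 × 5372/11250 = 2.72 V.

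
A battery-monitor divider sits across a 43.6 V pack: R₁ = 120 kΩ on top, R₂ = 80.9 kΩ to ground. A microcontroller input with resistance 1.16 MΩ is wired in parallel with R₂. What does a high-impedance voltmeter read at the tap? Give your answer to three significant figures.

The load sits in parallel with R₂: R₂‖R_L = (80.9 × 1160) / (80.9 + 1160) = 75.63 kΩ.
V_out = 43.6 × 75.63 / (120 + 75.63) = 43.6 × 75.63/195.6 = 16.9 V.
(Unloaded it would have been 17.6 V.)

V_out ≈ 16.9 V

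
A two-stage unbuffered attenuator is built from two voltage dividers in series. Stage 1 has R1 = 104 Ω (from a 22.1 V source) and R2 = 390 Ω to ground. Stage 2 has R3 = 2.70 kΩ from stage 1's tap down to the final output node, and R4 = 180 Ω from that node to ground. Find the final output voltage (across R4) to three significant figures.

Stage 2 presents R3+R4 = 2880 Ω as a load on stage 1's tap.
Stage 1's lower leg becomes R2‖(R3+R4) = 343.5 Ω, so V_mid = 22.1 × 343.5/447.5 = 16.96 V.
Stage 2 is itself unloaded: V_out = V_mid × R4/(R3+R4) = 16.96 × 180/2880 = 1.06 V.

V_out ≈ 1.06 V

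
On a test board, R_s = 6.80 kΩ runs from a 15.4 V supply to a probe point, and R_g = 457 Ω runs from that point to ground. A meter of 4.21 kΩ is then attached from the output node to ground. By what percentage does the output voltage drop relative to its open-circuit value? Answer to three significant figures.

9.23 %

Unloaded V = 15.4 × 457/7257 = 0.96979 V.
Loaded: R_g‖R_L = 412.2 Ω, giving V = 15.4 × 412.2/7212 = 0.88026 V.
Drop = (0.96979 − 0.88026) / 0.96979 = 9.23 %.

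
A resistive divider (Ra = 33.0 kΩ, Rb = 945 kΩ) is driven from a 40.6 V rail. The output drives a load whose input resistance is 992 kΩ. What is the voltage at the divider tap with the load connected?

The load sits in parallel with Rb: Rb‖R_L = (945 × 992) / (945 + 992) = 484.0 kΩ.
V_out = 40.6 × 484.0 / (33.0 + 484.0) = 40.6 × 484.0/517.0 = 38.0 V.

V_out ≈ 38.0 V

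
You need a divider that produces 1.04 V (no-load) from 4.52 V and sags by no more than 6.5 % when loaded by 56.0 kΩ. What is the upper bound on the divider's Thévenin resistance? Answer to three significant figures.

Loading drop = R_th/(R_th + R_L) ≤ 0.0650, so R_th ≤ R_L · ε/(1−ε) = 56.0 kΩ × 0.0650/0.9350 = 3.89 kΩ.
(Any R1, R2 with R2/(R1+R2) = 0.230 and R1‖R2 ≤ 3.89 kΩ will meet the spec.)

R_th ≤ 3.89 kΩ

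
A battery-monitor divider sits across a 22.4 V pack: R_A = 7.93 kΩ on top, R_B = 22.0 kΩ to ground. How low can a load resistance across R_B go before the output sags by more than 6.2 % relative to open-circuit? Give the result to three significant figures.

Output resistance R_th = R_A‖R_B = (7.93 × 22.0)/29.93 = 5.829 kΩ.
The fractional drop is R_th/(R_th + R_L); requiring this ≤ 0.0620 gives R_L ≥ R_th(1/0.0620 − 1) = 5.829 × 15.13 = 88.2 kΩ.

R_L(min) ≈ 88.2 kΩ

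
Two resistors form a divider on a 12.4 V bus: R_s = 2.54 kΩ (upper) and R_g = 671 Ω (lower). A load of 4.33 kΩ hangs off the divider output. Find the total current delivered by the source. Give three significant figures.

R_g‖R_L = 581.0 Ω, so the source sees R_s + R_g‖R_L = 3121 Ω.
I = 12.4 V / 3121 Ω = 3.97 mA.

I ≈ 3.97 mA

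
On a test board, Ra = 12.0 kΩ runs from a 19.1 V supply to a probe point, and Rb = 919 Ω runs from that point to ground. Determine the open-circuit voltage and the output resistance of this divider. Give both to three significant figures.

V_th = 1.36 V, R_th = 854 Ω

V_th is the open-circuit tap voltage: 19.1 × 919/(12000 + 919) = 1.36 V.
With the supply zeroed, Ra and Rb appear in parallel from the tap: R_th = Ra‖Rb = (12000 × 919)/12920 = 854 Ω.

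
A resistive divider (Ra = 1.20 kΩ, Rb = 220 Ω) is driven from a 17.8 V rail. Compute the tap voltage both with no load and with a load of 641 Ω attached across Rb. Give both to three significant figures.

Unloaded: 2.76 V; loaded: 2.14 V

Open-circuit: V = 17.8 × 220/(1200 + 220) = 2.76 V.
With the load, Rb becomes Rb‖R_L = 163.8 Ω, so V = 17.8 × 163.8/1364 = 2.14 V.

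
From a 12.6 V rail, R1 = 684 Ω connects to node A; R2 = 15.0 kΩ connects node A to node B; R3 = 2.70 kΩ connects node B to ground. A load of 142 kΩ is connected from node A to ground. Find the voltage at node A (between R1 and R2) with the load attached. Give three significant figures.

V ≈ 12.1 V

Below node A the series string R2+R3 = 17700 Ω sits in parallel with the 142000 Ω load: 15740 Ω.
V_A = 12.6 × 15740/(684 + 15740) = 12.1 V.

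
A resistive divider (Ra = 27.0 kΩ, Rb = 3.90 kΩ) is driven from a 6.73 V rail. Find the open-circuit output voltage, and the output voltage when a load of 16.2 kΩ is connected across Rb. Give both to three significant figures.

Open-circuit: V = 6.73 × 3.90/(27.0 + 3.90) = 0.849 V.
With the load, Rb becomes Rb‖R_L = 3.143 kΩ, so V = 6.73 × 3.143/30.14 = 0.702 V.

Unloaded: 0.849 V; loaded: 0.702 V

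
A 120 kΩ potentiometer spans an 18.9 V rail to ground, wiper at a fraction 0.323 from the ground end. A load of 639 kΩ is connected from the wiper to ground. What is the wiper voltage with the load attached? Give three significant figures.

V ≈ 5.86 V

The wiper splits the pot into (1−α)R = 81.24 kΩ above and αR = 38.76 kΩ below.
Lower section ‖ load = 36.54 kΩ.
V_wiper = 18.9 × 36.54/(81.24 + 36.54) = 5.86 V.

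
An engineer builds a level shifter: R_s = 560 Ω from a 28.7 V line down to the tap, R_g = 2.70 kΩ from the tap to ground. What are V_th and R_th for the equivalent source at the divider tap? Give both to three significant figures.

V_th is the open-circuit tap voltage: 28.7 × 2700/(560 + 2700) = 23.8 V.
With the supply zeroed, R_s and R_g appear in parallel from the tap: R_th = R_s‖R_g = (560 × 2700)/3260 = 464 Ω.

V_th = 23.8 V, R_th = 464 Ω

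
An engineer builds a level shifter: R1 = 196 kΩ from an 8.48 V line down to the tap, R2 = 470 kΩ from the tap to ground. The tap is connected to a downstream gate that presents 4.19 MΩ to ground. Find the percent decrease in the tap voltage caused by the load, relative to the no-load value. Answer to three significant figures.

3.20 %

The divider's output (Thévenin) resistance is R1‖R2 = 138.3 kΩ.
Fractional drop under load = R_th/(R_th + R_L) = 138.3 / (138.3 + 4190) = 0.03196.
So the output falls by 3.20 %.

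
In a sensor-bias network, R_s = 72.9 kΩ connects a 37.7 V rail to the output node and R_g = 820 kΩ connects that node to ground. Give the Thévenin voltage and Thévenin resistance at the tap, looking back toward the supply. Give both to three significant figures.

V_th is the open-circuit tap voltage: 37.7 × 820/(72.9 + 820) = 34.6 V.
With the supply zeroed, R_s and R_g appear in parallel from the tap: R_th = R_s‖R_g = (72.9 × 820)/892.9 = 66.9 kΩ.

V_th = 34.6 V, R_th = 66.9 kΩ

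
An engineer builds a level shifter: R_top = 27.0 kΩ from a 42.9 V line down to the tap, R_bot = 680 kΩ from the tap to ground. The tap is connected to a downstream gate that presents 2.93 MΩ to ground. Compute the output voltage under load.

V_out ≈ 40.9 V

The load sits in parallel with R_bot: R_bot‖R_L = (680 × 2930) / (680 + 2930) = 551.9 kΩ.
V_out = 42.9 × 551.9 / (27.0 + 551.9) = 42.9 × 551.9/578.9 = 40.9 V.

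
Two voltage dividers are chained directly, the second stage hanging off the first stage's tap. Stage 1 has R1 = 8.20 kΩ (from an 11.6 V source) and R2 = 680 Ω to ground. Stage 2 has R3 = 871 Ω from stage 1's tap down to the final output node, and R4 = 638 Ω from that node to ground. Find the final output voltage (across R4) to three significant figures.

V_out ≈ 0.265 V

Stage 2 presents R3+R4 = 1509 Ω as a load on stage 1's tap.
Stage 1's lower leg becomes R2‖(R3+R4) = 468.8 Ω, so V_mid = 11.6 × 468.8/8669 = 0.6273 V.
Stage 2 is itself unloaded: V_out = V_mid × R4/(R3+R4) = 0.6273 × 638/1509 = 0.265 V.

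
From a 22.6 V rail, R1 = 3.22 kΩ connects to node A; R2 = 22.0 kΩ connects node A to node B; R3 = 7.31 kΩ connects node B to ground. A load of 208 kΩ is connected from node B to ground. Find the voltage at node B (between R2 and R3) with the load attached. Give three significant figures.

At node B, R3 is in parallel with the load: R3‖R_L = 7.062 kΩ.
Below node A the resistance is R2 + (R3‖R_L) = 29.06 kΩ, so V_A = 22.6 × 29.06/32.28 = 20.35 V.
Then V_B = V_A × (R3‖R_L)/(R2 + R3‖R_L) = 20.35 × 7.062/29.06 = 4.94 V.

V ≈ 4.94 V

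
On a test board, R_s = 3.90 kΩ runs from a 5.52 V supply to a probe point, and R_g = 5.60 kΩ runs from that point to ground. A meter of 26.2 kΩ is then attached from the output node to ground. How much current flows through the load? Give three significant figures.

R_g‖R_L = 4.614 kΩ; V_out = 5.52 × 4.614/8.514 = 2.991 V.
I_L = V_out / R_L = 2.991 / 26.2 kΩ = 0.114 mA.

I_L ≈ 0.114 mA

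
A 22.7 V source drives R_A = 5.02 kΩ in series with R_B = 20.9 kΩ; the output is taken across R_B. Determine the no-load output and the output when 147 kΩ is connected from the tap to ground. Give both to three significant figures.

Unloaded: 18.3 V; loaded: 17.8 V

Open-circuit: V = 22.7 × 20.9/(5.02 + 20.9) = 18.3 V.
With the load, R_B becomes R_B‖R_L = 18.30 kΩ, so V = 22.7 × 18.30/23.32 = 17.8 V.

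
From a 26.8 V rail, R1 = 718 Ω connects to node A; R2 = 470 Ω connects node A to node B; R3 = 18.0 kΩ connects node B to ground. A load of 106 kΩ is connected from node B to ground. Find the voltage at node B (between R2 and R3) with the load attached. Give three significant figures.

V ≈ 24.9 V

At node B, R3 is in parallel with the load: R3‖R_L = 15390 Ω.
Below node A the resistance is R2 + (R3‖R_L) = 15860 Ω, so V_A = 26.8 × 15860/16580 = 25.64 V.
Then V_B = V_A × (R3‖R_L)/(R2 + R3‖R_L) = 25.64 × 15390/15860 = 24.9 V.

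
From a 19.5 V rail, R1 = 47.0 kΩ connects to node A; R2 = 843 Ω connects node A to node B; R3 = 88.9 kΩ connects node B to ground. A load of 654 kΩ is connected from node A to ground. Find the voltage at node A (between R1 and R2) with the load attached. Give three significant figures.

V ≈ 12.2 V

Below node A the series string R2+R3 = 89740 Ω sits in parallel with the 654000 Ω load: 78910 Ω.
V_A = 19.5 × 78910/(47000 + 78910) = 12.2 V.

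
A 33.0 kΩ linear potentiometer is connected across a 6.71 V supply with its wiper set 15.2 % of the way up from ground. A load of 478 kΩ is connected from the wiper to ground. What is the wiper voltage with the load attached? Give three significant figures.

The wiper splits the pot into (1−α)R = 27.98 kΩ above and αR = 5.016 kΩ below.
Lower section ‖ load = 4.964 kΩ.
V_wiper = 6.71 × 4.964/(27.98 + 4.964) = 1.01 V.

V ≈ 1.01 V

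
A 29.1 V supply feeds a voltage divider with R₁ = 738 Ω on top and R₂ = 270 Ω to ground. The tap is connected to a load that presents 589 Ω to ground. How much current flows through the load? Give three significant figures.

R₂‖R_L = 185.1 Ω; V_out = 29.1 × 185.1/923.1 = 5.836 V.
I_L = V_out / R_L = 5.836 / 589 Ω = 9.91 mA.

I_L ≈ 9.91 mA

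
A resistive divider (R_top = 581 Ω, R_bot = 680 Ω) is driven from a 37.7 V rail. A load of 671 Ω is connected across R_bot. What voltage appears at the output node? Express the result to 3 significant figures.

The load sits in parallel with R_bot: R_bot‖R_L = (680 × 671) / (680 + 671) = 337.7 Ω.
V_out = 37.7 × 337.7 / (581 + 337.7) = 37.7 × 337.7/918.7 = 13.9 V.
(Unloaded it would have been 20.3 V.)

V_out ≈ 13.9 V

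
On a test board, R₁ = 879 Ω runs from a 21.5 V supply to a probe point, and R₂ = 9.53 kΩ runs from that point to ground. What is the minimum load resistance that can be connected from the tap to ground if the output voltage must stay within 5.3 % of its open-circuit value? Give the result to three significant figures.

Output resistance R_th = R₁‖R₂ = (879 × 9530)/10410 = 804.8 Ω.
The fractional drop is R_th/(R_th + R_L); requiring this ≤ 0.0530 gives R_L ≥ R_th(1/0.0530 − 1) = 804.8 × 17.87 = 14.4 kΩ.

R_L(min) ≈ 14.4 kΩ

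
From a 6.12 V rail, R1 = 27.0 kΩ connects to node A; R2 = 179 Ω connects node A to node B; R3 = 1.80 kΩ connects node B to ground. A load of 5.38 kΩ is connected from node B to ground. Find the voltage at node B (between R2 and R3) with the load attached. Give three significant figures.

At node B, R3 is in parallel with the load: R3‖R_L = 1349 Ω.
Below node A the resistance is R2 + (R3‖R_L) = 1528 Ω, so V_A = 6.12 × 1528/28530 = 0.3277 V.
Then V_B = V_A × (R3‖R_L)/(R2 + R3‖R_L) = 0.3277 × 1349/1528 = 0.289 V.

V ≈ 0.289 V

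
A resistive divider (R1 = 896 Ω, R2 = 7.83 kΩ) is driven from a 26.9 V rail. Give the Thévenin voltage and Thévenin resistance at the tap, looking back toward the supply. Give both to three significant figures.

V_th = 24.1 V, R_th = 804 Ω

V_th is the open-circuit tap voltage: 26.9 × 7830/(896 + 7830) = 24.1 V.
With the supply zeroed, R1 and R2 appear in parallel from the tap: R_th = R1‖R2 = (896 × 7830)/8726 = 804 Ω.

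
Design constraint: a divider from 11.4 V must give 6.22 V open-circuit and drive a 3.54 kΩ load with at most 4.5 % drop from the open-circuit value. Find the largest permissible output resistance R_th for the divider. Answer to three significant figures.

R_th ≤ 167 Ω

Loading drop = R_th/(R_th + R_L) ≤ 0.0450, so R_th ≤ R_L · ε/(1−ε) = 3.54 kΩ × 0.0450/0.9550 = 167 Ω.
(Any R1, R2 with R2/(R1+R2) = 0.546 and R1‖R2 ≤ 167 Ω will meet the spec.)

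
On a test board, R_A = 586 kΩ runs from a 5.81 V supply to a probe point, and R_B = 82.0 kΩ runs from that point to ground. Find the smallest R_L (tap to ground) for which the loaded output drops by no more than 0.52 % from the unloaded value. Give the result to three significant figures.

Output resistance R_th = R_A‖R_B = (586 × 82.0)/668.0 = 71.93 kΩ.
The fractional drop is R_th/(R_th + R_L); requiring this ≤ 0.00520 gives R_L ≥ R_th(1/0.00520 − 1) = 71.93 × 191.3 = 13.8 MΩ.

R_L(min) ≈ 13.8 MΩ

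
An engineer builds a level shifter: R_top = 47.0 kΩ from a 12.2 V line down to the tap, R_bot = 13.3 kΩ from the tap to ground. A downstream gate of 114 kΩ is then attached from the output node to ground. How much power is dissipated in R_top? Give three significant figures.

P ≈ 2.02 mW

Total resistance from the source is R_top + (R_bot‖R_L) = 58.91 kΩ, so I = 12.2/58.91 kΩ = 0.2071 mA.
P = I²·R_top = (0.2071 mA)² × 47.0 kΩ = 2.02 mW.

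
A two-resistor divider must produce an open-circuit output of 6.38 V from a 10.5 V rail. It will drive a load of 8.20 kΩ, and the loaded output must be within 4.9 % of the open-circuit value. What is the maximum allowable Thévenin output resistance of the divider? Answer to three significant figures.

Loading drop = R_th/(R_th + R_L) ≤ 0.0490, so R_th ≤ R_L · ε/(1−ε) = 8.20 kΩ × 0.0490/0.9510 = 423 Ω.
(Any R1, R2 with R2/(R1+R2) = 0.608 and R1‖R2 ≤ 423 Ω will meet the spec.)

R_th ≤ 423 Ω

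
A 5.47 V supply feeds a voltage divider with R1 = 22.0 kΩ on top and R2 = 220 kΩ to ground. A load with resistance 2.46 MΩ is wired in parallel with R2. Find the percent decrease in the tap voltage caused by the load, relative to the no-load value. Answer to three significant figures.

0.806 %

The divider's output (Thévenin) resistance is R1‖R2 = 20.00 kΩ.
Fractional drop under load = R_th/(R_th + R_L) = 20.00 / (20.00 + 2460) = 0.008065.
So the output falls by 0.806 %.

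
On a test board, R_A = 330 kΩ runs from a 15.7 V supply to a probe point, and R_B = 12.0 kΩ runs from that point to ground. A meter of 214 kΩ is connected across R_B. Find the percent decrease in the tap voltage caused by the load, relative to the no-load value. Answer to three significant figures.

The divider's output (Thévenin) resistance is R_A‖R_B = 11.58 kΩ.
Fractional drop under load = R_th/(R_th + R_L) = 11.58 / (11.58 + 214) = 0.05133.
So the output falls by 5.13 %.

5.13 %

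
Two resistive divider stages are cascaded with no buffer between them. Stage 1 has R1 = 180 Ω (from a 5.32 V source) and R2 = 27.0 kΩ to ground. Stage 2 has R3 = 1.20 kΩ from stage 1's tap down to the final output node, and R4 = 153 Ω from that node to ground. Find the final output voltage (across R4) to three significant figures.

V_out ≈ 0.528 V

Stage 2 presents R3+R4 = 1353 Ω as a load on stage 1's tap.
Stage 1's lower leg becomes R2‖(R3+R4) = 1288 Ω, so V_mid = 5.32 × 1288/1468 = 4.668 V.
Stage 2 is itself unloaded: V_out = V_mid × R4/(R3+R4) = 4.668 × 153/1353 = 0.528 V.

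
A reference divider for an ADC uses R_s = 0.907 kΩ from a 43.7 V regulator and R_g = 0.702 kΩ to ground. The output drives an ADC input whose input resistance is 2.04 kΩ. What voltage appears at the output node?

The load sits in parallel with R_g: R_g‖R_L = (702 × 2040) / (702 + 2040) = 522.3 Ω.
V_out = 43.7 × 522.3 / (907 + 522.3) = 43.7 × 522.3/1429 = 16.0 V.
(Unloaded it would have been 19.1 V.)

V_out ≈ 16.0 V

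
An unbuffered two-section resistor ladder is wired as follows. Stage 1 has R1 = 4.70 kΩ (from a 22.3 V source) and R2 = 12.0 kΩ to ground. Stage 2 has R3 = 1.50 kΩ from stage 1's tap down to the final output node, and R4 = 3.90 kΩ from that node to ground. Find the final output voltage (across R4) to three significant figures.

Stage 2 presents R3+R4 = 5.400 kΩ as a load on stage 1's tap.
Stage 1's lower leg becomes R2‖(R3+R4) = 3.724 kΩ, so V_mid = 22.3 × 3.724/8.424 = 9.858 V.
Stage 2 is itself unloaded: V_out = V_mid × R4/(R3+R4) = 9.858 × 3.90/5.400 = 7.12 V.

V_out ≈ 7.12 V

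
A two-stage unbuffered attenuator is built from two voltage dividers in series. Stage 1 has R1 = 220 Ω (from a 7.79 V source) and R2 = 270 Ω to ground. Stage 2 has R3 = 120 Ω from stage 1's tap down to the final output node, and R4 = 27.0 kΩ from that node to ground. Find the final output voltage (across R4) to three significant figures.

Stage 2 presents R3+R4 = 27120 Ω as a load on stage 1's tap.
Stage 1's lower leg becomes R2‖(R3+R4) = 267.3 Ω, so V_mid = 7.79 × 267.3/487.3 = 4.273 V.
Stage 2 is itself unloaded: V_out = V_mid × R4/(R3+R4) = 4.273 × 27000/27120 = 4.25 V.

V_out ≈ 4.25 V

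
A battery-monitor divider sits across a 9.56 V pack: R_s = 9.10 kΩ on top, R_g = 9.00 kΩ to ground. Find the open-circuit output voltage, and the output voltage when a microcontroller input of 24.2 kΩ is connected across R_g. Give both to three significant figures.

Open-circuit: V = 9.56 × 9.00/(9.10 + 9.00) = 4.75 V.
With the load, R_g becomes R_g‖R_L = 6.560 kΩ, so V = 9.56 × 6.560/15.66 = 4.00 V.

Unloaded: 4.75 V; loaded: 4.00 V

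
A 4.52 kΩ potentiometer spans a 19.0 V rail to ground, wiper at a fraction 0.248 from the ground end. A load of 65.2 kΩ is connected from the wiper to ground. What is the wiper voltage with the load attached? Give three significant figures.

The wiper splits the pot into (1−α)R = 3.399 kΩ above and αR = 1.121 kΩ below.
Lower section ‖ load = 1.102 kΩ.
V_wiper = 19.0 × 1.102/(3.399 + 1.102) = 4.65 V.

V ≈ 4.65 V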